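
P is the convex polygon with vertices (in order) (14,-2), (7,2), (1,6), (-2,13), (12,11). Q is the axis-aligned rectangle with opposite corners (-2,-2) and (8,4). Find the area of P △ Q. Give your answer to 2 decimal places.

173.93

|P| = 124.5, |Q| = 60, |P∩Q| = 5.2857.
|P △ Q| = |P| + |Q| − 2·|P∩Q| = 124.5 + 60 − 10.5714 = 173.93.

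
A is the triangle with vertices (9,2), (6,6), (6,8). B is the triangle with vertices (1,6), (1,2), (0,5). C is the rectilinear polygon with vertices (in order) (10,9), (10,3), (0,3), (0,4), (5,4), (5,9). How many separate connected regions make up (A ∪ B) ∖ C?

3

(A ∪ B) ∖ C splits into 3 disjoint pieces (area 0.125, area 1.3333, area 0.1667).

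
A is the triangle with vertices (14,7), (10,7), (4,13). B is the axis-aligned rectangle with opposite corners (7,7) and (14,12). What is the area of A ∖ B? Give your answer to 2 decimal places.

|A| = 12, |A∩B| = 10.2.
|A ∖ B| = |A| − |A∩B| = 12 − 10.2 = 1.80.

1.80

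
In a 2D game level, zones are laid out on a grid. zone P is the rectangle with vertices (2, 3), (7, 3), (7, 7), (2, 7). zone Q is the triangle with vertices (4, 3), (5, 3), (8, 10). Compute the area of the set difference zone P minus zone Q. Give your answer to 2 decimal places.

|zone P| = 20, |zone P∩zone Q| = 2.8571.
|zone P ∖ zone Q| = |zone P| − |zone P∩zone Q| = 20 − 2.8571 = 17.14.

17.14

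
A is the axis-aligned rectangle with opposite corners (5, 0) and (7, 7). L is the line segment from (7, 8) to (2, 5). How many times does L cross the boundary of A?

2

The segment meets the boundary at (5,6.8), (5.333,7).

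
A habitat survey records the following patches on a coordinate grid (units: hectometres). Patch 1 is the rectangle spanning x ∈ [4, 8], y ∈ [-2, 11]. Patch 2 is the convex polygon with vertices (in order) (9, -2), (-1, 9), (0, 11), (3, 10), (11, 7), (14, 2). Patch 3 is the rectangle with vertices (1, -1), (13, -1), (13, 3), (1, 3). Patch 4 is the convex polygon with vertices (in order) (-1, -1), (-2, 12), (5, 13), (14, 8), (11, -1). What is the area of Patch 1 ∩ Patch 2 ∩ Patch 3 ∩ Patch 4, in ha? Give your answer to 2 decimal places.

6.91

The intersection is the polygon with vertices (8,3), (8,-0.9), (4.455,3).
By the shoelace formula its area is 6.91.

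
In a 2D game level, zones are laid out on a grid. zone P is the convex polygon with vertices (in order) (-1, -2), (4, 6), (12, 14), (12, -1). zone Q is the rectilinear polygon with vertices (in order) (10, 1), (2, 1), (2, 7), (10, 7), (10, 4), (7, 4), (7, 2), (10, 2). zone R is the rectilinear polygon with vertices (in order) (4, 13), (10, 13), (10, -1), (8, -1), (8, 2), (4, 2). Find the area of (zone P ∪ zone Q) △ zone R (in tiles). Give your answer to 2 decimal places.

90.20

|zone P ∪ zone Q| = 115.2.
|(zone P ∪ zone Q) ∩ zone R| = 48.5.
|(zone P ∪ zone Q) △ zone R| = 115.2 + 72 − 97 = 90.20.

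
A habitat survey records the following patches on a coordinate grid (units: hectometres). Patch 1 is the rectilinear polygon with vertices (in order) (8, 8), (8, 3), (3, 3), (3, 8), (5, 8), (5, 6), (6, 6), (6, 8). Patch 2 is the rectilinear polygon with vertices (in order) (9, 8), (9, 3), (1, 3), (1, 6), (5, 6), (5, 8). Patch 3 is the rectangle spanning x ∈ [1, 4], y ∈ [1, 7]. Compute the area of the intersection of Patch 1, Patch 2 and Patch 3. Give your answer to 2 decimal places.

The intersection is the polygon with vertices (3,3), (3,6), (4,6), (4,3).
By the shoelace formula its area is 3.00.

3.00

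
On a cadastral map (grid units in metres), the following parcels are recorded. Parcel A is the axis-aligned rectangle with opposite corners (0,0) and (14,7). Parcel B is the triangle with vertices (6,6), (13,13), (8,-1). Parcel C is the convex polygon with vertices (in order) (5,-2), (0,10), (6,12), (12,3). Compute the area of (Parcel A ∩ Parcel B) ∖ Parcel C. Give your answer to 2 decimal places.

1.28

|Parcel A ∩ Parcel B| = 19.6071.
|(Parcel A ∩ Parcel B) ∩ Parcel C| = 18.3243.
|(Parcel A ∩ Parcel B) ∖ Parcel C| = 19.6071 − 18.3243 = 1.28.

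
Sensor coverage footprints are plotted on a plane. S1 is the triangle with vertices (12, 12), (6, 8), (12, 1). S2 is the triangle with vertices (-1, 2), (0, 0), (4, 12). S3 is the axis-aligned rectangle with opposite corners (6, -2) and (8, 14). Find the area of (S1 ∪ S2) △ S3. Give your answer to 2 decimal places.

|S1 ∪ S2| = 43.
|(S1 ∪ S2) ∩ S3| = 3.6667.
|(S1 ∪ S2) △ S3| = 43 + 32 − 7.3333 = 67.67.

67.67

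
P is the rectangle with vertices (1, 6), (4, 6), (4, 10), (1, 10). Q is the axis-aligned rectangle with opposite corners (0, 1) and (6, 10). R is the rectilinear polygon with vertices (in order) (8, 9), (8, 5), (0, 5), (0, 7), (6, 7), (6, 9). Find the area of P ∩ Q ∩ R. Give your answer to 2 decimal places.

3.00

The intersection is the polygon with vertices (1,6), (1,7), (4,7), (4,6).
By the shoelace formula its area is 3.00.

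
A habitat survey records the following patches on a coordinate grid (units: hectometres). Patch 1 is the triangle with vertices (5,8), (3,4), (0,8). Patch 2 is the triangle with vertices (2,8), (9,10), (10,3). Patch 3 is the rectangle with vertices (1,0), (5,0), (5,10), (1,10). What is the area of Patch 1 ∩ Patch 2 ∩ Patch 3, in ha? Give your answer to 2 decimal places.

2.14

The intersection is the polygon with vertices (2,8), (5,8), (4.286,6.571).
By the shoelace formula its area is 2.14.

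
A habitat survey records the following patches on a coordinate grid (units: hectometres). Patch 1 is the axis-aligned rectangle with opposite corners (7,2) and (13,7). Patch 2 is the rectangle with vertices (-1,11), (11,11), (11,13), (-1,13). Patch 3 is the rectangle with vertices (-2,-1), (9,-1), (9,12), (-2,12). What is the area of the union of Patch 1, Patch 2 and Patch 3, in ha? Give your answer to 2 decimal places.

177.00

By inclusion–exclusion:
Individual areas: |Patch 1| = 30, |Patch 2| = 24, |Patch 3| = 143.
|Patch 1∩Patch 2| = 0 (no overlap).
|Patch 1∩Patch 3|: x∈[7,9], y∈[2,7] → 2·5 = 10.
|Patch 2∩Patch 3|: x∈[-1,9], y∈[11,12] → 10·1 = 10.
|Patch 1∩Patch 2∩Patch 3| = 0.
|Patch 1 ∪ Patch 2 ∪ Patch 3| = 197 − 20 + 0 = 177.00.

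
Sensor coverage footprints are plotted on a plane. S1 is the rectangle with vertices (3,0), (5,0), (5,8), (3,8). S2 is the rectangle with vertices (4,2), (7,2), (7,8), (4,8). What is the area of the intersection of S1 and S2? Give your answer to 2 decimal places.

6.00

|S1∩S2|: x∈[4,5], y∈[2,8] → 1·6 = 6.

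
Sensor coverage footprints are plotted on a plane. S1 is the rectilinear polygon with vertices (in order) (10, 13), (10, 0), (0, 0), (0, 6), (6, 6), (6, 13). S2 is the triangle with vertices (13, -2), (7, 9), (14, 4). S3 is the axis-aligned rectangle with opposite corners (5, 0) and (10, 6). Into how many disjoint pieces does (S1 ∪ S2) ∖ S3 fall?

(S1 ∪ S2) ∖ S3 splits into 2 disjoint pieces (area 46.4643, area 30).

2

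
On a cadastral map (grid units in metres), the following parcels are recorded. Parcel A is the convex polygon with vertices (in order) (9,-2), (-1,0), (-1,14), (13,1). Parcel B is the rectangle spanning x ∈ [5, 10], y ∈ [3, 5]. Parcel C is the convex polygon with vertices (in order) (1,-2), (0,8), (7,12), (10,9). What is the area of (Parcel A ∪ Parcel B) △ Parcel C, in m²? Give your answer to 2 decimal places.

|Parcel A ∪ Parcel B| = 117.794.
|(Parcel A ∪ Parcel B) ∩ Parcel C| = 46.5026.
|(Parcel A ∪ Parcel B) △ Parcel C| = 117.794 + 67 − 93.0052 = 91.79.

91.79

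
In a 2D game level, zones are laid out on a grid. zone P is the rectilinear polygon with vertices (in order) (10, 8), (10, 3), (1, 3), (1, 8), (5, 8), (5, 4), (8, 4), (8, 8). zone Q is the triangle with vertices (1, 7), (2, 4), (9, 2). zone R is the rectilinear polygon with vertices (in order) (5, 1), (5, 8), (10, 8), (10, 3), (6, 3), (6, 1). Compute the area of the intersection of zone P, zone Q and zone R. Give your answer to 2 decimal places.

1.56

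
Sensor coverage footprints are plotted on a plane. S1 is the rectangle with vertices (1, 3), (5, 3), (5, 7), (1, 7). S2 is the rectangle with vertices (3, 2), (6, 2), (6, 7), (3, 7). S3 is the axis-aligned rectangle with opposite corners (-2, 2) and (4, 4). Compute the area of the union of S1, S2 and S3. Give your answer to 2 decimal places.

31.00

By inclusion–exclusion:
Individual areas: |S1| = 16, |S2| = 15, |S3| = 12.
|S1∩S2|: x∈[3,5], y∈[3,7] → 2·4 = 8.
|S1∩S3|: x∈[1,4], y∈[3,4] → 3·1 = 3.
|S2∩S3|: x∈[3,4], y∈[2,4] → 1·2 = 2.
|S1∩S2∩S3| = 1.
|S1 ∪ S2 ∪ S3| = 43 − 13 + 1 = 31.00.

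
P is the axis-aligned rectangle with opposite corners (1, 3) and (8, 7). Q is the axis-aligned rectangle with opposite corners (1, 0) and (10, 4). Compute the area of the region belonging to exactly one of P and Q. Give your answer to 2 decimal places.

50.00

|P∩Q|: x∈[1,8], y∈[3,4] → 7·1 = 7.
|P △ Q| = |P| + |Q| − 2·|P∩Q| = 28 + 36 − 14 = 50.00.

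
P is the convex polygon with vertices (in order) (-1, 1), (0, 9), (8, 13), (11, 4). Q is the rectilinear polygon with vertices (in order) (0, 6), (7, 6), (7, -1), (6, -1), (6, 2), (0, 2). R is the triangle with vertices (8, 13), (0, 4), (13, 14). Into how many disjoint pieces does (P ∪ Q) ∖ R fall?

1

(P ∪ Q) ∖ R is a single connected region.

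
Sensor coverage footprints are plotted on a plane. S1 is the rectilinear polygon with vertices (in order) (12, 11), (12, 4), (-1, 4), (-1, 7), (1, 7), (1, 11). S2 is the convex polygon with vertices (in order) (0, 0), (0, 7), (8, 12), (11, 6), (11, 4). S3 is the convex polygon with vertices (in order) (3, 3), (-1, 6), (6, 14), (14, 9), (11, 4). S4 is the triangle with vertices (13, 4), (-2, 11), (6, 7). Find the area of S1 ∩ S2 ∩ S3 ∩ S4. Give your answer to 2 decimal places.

The intersection is the polygon with vertices (2.809,8.756), (11,4.933), (11,4.857), (6,7), (2.667,8.667).
By the shoelace formula its area is 1.55.

1.55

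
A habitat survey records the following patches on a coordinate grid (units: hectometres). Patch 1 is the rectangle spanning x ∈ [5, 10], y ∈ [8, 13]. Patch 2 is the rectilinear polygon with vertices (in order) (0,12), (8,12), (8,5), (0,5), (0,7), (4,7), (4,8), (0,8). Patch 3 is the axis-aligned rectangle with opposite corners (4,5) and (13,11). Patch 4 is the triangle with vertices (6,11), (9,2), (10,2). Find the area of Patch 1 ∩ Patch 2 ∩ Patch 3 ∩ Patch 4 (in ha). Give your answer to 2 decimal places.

0.50

The intersection is the polygon with vertices (7,8), (6,11), (7.333,8).
By the shoelace formula its area is 0.50.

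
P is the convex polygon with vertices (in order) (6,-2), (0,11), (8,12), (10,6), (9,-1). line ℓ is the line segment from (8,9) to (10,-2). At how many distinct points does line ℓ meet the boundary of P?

The segment meets the boundary at (9.36,1.52).

1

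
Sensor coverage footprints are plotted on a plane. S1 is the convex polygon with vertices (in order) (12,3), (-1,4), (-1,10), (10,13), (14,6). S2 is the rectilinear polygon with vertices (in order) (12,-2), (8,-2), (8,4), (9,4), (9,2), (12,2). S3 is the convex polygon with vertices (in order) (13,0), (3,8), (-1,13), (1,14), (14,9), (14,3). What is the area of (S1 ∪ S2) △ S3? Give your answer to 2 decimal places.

85.11

|S1 ∪ S2| = 127.2692.
|(S1 ∪ S2) ∩ S3| = 67.5814.
|(S1 ∪ S2) △ S3| = 127.2692 + 93 − 135.1628 = 85.11.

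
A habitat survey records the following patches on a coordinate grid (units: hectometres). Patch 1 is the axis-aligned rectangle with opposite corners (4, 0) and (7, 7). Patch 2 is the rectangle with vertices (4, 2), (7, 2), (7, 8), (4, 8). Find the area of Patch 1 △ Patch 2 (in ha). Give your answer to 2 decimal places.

|Patch 1∩Patch 2|: x∈[4,7], y∈[2,7] → 3·5 = 15.
|Patch 1 △ Patch 2| = |Patch 1| + |Patch 2| − 2·|Patch 1∩Patch 2| = 21 + 18 − 30 = 9.00.

9.00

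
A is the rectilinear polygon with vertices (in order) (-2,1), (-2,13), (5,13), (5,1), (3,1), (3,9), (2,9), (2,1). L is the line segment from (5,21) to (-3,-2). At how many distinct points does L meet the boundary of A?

2

The segment meets the boundary at (-1.957,1), (2.217,13).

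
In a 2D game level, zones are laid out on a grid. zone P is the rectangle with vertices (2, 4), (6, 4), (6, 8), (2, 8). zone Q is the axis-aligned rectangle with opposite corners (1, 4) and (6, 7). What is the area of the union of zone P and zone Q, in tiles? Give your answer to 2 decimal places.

By inclusion–exclusion:
Individual areas: |zone P| = 16, |zone Q| = 15.
|zone P∩zone Q|: x∈[2,6], y∈[4,7] → 4·3 = 12.
|zone P ∪ zone Q| = 31 − 12 = 19.00.

19.00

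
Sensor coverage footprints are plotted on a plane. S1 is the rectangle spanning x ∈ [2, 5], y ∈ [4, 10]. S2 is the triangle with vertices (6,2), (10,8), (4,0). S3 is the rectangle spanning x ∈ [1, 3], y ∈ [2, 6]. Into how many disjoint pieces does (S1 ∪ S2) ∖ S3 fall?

2

(S1 ∪ S2) ∖ S3 splits into 2 disjoint pieces (area 16, area 2).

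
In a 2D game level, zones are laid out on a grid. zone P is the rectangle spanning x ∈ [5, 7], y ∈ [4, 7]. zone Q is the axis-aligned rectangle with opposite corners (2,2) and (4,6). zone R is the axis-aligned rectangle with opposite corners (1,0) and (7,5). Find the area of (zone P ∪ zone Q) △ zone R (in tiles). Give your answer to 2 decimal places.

|zone P ∪ zone Q| = 14.
|(zone P ∪ zone Q) ∩ zone R| = 8.
|(zone P ∪ zone Q) △ zone R| = 14 + 30 − 16 = 28.00.

28.00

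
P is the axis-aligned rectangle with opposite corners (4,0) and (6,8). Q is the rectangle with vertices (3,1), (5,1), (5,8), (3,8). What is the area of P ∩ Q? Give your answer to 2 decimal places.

7.00

|P∩Q|: x∈[4,5], y∈[1,8] → 1·7 = 7.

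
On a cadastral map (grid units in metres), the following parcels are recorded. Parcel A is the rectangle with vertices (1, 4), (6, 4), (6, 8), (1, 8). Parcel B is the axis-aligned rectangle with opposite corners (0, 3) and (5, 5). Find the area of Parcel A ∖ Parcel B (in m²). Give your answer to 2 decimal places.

|Parcel A∩Parcel B|: x∈[1,5], y∈[4,5] → 4·1 = 4.
|Parcel A| = 20.
|Parcel A ∖ Parcel B| = |Parcel A| − |Parcel A∩Parcel B| = 20 − 4 = 16.00.

16.00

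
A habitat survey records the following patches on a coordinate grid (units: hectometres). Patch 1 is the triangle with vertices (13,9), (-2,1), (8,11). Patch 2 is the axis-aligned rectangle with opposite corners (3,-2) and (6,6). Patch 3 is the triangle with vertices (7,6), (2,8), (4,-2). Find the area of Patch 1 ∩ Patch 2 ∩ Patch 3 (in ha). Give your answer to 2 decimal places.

4.60

The intersection is the polygon with vertices (3,6), (6,6), (6,5.267), (3,3.667).
By the shoelace formula its area is 4.60.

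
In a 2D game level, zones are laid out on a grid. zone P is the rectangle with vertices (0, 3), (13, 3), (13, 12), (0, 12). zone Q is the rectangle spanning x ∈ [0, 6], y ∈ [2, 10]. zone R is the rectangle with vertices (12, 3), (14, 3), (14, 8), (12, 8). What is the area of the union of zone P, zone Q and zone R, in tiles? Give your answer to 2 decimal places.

By inclusion–exclusion:
Individual areas: |zone P| = 117, |zone Q| = 48, |zone R| = 10.
|zone P∩zone Q|: x∈[0,6], y∈[3,10] → 6·7 = 42.
|zone P∩zone R|: x∈[12,13], y∈[3,8] → 1·5 = 5.
|zone Q∩zone R| = 0 (no overlap).
|zone P∩zone Q∩zone R| = 0.
|zone P ∪ zone Q ∪ zone R| = 175 − 47 + 0 = 128.00.

128.00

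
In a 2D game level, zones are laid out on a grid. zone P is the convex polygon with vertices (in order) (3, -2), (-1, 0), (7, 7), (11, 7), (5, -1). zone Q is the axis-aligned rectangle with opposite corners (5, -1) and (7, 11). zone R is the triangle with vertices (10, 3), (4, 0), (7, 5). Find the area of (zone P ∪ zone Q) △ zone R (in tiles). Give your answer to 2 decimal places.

51.86

|zone P ∪ zone Q| = 57.4167.
|(zone P ∪ zone Q) ∩ zone R| = 8.0278.
|(zone P ∪ zone Q) △ zone R| = 57.4167 + 10.5 − 16.0556 = 51.86.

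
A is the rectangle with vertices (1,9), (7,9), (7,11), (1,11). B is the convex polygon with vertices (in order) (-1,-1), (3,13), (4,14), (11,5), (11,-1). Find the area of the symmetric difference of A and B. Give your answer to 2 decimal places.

109.14

|A| = 12, |B| = 116, |A∩B| = 9.4286.
|A △ B| = |A| + |B| − 2·|A∩B| = 12 + 116 − 18.8571 = 109.14.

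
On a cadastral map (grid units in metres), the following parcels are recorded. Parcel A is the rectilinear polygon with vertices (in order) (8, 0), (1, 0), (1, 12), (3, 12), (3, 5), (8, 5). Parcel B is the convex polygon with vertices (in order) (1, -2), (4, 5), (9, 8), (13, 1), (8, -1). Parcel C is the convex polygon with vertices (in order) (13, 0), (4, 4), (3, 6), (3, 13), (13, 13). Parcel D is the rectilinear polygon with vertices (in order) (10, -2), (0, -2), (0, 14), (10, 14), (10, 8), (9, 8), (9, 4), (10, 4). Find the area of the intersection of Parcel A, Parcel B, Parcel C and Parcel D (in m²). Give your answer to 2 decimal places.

The intersection is the polygon with vertices (8,5), (8,2.222), (4,4), (3.769,4.462), (4,5).
By the shoelace formula its area is 7.67.

7.67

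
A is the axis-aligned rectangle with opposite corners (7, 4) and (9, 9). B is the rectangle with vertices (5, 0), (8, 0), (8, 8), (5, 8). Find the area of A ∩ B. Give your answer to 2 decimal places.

4.00

|A∩B|: x∈[7,8], y∈[4,8] → 1·4 = 4.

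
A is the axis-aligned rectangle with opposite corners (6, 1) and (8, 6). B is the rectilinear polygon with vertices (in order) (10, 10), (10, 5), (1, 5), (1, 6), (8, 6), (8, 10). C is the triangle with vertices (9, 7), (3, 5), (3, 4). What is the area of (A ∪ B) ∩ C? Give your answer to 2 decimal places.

1.58

|A ∪ B| = 25.
|(A ∪ B) ∩ C| = 1.58.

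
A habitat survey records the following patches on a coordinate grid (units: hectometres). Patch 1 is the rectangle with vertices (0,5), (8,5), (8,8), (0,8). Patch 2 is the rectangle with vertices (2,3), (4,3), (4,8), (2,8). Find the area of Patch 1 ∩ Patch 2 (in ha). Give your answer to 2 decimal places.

|Patch 1∩Patch 2|: x∈[2,4], y∈[5,8] → 2·3 = 6.

6.00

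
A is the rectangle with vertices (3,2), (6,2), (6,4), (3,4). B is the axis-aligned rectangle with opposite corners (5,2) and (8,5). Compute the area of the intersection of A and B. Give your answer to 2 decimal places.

|A∩B|: x∈[5,6], y∈[2,4] → 1·2 = 2.

2.00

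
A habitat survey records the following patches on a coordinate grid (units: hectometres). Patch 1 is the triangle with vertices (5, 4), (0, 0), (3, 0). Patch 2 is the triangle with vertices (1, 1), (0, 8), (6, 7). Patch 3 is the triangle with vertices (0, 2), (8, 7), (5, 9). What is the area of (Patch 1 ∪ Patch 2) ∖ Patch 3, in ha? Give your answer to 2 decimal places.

17.82

|Patch 1 ∪ Patch 2| = 26.5.
|(Patch 1 ∪ Patch 2) ∩ Patch 3| = 8.6841.
|(Patch 1 ∪ Patch 2) ∖ Patch 3| = 26.5 − 8.6841 = 17.82.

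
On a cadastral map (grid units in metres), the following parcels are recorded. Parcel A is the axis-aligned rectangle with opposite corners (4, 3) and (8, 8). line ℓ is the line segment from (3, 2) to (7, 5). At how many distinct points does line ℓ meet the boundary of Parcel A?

The segment meets the boundary at (4.333,3).

1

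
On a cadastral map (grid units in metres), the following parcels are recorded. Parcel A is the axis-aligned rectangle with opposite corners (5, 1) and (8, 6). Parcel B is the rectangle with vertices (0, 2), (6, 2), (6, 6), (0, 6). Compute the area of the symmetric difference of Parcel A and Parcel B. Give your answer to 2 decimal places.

|Parcel A∩Parcel B|: x∈[5,6], y∈[2,6] → 1·4 = 4.
|Parcel A △ Parcel B| = |Parcel A| + |Parcel B| − 2·|Parcel A∩Parcel B| = 15 + 24 − 8 = 31.00.

31.00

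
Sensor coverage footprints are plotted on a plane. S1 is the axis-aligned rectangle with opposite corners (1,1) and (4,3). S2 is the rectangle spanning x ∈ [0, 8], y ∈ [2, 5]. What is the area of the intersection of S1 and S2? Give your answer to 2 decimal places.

|S1∩S2|: x∈[1,4], y∈[2,3] → 3·1 = 3.

3.00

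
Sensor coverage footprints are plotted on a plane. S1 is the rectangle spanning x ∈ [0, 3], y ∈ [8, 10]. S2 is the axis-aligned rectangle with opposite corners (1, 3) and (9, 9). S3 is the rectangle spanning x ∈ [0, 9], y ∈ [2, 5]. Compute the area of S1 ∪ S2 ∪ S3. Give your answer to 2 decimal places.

By inclusion–exclusion:
Individual areas: |S1| = 6, |S2| = 48, |S3| = 27.
|S1∩S2|: x∈[1,3], y∈[8,9] → 2·1 = 2.
|S1∩S3| = 0 (no overlap).
|S2∩S3|: x∈[1,9], y∈[3,5] → 8·2 = 16.
|S1∩S2∩S3| = 0.
|S1 ∪ S2 ∪ S3| = 81 − 18 + 0 = 63.00.

63.00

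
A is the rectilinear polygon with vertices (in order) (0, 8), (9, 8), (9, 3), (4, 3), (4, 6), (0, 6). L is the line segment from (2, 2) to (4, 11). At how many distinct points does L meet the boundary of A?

2

The segment meets the boundary at (3.333,8), (2.889,6).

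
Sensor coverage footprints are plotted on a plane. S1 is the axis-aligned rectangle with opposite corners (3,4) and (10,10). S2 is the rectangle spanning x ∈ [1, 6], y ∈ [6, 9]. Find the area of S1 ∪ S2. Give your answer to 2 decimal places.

48.00

By inclusion–exclusion:
Individual areas: |S1| = 42, |S2| = 15.
|S1∩S2|: x∈[3,6], y∈[6,9] → 3·3 = 9.
|S1 ∪ S2| = 57 − 9 = 48.00.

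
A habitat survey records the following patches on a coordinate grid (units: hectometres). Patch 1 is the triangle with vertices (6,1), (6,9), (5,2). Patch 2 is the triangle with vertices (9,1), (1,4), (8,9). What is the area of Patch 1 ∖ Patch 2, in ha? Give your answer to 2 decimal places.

0.96

|Patch 1| = 4, |Patch 1∩Patch 2| = 3.0421.
|Patch 1 ∖ Patch 2| = |Patch 1| − |Patch 1∩Patch 2| = 4 − 3.0421 = 0.96.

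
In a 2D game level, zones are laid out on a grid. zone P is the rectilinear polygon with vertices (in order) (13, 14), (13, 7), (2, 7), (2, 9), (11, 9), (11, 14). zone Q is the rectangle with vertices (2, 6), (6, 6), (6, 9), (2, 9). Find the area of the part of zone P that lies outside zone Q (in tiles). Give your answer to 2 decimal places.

24.00

|zone P| = 32, |zone P∩zone Q| = 8.
|zone P ∖ zone Q| = |zone P| − |zone P∩zone Q| = 32 − 8 = 24.00.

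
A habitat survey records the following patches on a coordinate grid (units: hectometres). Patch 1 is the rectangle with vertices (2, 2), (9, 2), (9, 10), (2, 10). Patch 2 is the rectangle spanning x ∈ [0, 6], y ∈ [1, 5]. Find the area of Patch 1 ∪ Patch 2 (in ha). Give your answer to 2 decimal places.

68.00

By inclusion–exclusion:
Individual areas: |Patch 1| = 56, |Patch 2| = 24.
|Patch 1∩Patch 2|: x∈[2,6], y∈[2,5] → 4·3 = 12.
|Patch 1 ∪ Patch 2| = 80 − 12 = 68.00.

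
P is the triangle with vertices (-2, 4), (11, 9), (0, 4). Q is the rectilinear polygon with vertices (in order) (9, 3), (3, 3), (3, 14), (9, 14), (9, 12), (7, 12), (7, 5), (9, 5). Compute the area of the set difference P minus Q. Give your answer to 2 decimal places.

|P| = 5, |P∩Q| = 1.6783.
|P ∖ Q| = |P| − |P∩Q| = 5 − 1.6783 = 3.32.

3.32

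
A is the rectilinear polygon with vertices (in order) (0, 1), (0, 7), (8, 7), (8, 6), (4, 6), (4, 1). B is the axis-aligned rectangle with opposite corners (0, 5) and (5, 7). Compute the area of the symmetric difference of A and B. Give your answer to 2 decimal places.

|A| = 28, |B| = 10, |A∩B| = 9.
|A △ B| = |A| + |B| − 2·|A∩B| = 28 + 10 − 18 = 20.00.

20.00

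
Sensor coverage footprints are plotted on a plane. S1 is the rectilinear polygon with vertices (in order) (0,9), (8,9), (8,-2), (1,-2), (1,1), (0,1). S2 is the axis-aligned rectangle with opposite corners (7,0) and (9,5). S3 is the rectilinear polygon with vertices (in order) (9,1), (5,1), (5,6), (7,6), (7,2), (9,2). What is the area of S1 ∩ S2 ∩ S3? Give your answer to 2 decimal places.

1.00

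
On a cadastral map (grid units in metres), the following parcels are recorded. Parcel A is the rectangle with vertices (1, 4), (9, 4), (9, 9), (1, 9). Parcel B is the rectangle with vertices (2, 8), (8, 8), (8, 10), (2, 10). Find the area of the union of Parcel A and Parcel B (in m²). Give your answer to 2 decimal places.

By inclusion–exclusion:
Individual areas: |Parcel A| = 40, |Parcel B| = 12.
|Parcel A∩Parcel B|: x∈[2,8], y∈[8,9] → 6·1 = 6.
|Parcel A ∪ Parcel B| = 52 − 6 = 46.00.

46.00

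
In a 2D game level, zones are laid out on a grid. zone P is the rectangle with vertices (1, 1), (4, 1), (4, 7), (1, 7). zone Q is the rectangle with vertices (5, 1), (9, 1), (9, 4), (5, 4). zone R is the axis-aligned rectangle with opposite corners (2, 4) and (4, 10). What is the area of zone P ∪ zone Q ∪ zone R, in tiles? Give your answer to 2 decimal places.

36.00

By inclusion–exclusion:
Individual areas: |zone P| = 18, |zone Q| = 12, |zone R| = 12.
|zone P∩zone Q| = 0 (no overlap).
|zone P∩zone R|: x∈[2,4], y∈[4,7] → 2·3 = 6.
|zone Q∩zone R| = 0 (no overlap).
|zone P∩zone Q∩zone R| = 0.
|zone P ∪ zone Q ∪ zone R| = 42 − 6 + 0 = 36.00.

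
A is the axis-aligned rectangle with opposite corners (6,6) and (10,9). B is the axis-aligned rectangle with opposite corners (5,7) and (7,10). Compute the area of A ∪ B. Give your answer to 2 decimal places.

By inclusion–exclusion:
Individual areas: |A| = 12, |B| = 6.
|A∩B|: x∈[6,7], y∈[7,9] → 1·2 = 2.
|A ∪ B| = 18 − 2 = 16.00.

16.00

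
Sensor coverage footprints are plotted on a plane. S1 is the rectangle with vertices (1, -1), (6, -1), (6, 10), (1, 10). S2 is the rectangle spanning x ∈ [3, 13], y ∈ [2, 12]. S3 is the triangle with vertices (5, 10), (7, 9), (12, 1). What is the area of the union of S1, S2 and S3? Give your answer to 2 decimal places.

131.08

By inclusion–exclusion:
Individual areas: |S1| = 55, |S2| = 100, |S3| = 5.5.
|S1∩S2|: x∈[3,6], y∈[2,10] → 3·8 = 24.
|S1∩S3| = 0.3929.
|S2∩S3| = 5.4236.
|S1∩S2∩S3| = 0.3929.
|S1 ∪ S2 ∪ S3| = 160.5 − 29.8165 + 0.3929 = 131.08.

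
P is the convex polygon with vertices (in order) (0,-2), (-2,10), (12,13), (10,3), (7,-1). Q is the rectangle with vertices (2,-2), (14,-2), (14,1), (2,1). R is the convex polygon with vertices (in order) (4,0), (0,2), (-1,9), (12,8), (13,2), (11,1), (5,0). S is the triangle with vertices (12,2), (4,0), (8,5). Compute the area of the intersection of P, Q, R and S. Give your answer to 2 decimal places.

1.60

The intersection is the polygon with vertices (8,1), (4,0), (4.8,1).
By the shoelace formula its area is 1.60.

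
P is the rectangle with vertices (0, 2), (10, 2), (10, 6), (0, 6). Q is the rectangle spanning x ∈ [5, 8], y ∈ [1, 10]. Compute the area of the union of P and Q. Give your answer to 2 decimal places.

By inclusion–exclusion:
Individual areas: |P| = 40, |Q| = 27.
|P∩Q|: x∈[5,8], y∈[2,6] → 3·4 = 12.
|P ∪ Q| = 67 − 12 = 55.00.

55.00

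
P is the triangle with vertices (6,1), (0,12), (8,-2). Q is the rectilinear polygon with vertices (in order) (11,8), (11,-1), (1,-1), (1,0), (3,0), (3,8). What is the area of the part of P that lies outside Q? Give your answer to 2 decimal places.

0.42

|P| = 2, |P∩Q| = 1.5774.
|P ∖ Q| = |P| − |P∩Q| = 2 − 1.5774 = 0.42.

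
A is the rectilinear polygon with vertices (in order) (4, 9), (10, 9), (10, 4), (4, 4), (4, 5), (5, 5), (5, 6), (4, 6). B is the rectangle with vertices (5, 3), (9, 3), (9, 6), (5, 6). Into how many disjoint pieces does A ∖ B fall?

A ∖ B splits into 2 disjoint pieces (area 20, area 1).

2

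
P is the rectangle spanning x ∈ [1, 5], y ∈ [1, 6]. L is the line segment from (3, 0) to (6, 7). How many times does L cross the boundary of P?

The segment meets the boundary at (5,4.667), (3.429,1).

2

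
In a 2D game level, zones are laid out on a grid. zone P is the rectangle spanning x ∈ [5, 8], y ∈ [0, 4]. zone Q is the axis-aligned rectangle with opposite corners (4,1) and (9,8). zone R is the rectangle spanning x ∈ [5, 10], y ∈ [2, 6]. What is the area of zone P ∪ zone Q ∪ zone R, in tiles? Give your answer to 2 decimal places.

42.00

By inclusion–exclusion:
Individual areas: |zone P| = 12, |zone Q| = 35, |zone R| = 20.
|zone P∩zone Q|: x∈[5,8], y∈[1,4] → 3·3 = 9.
|zone P∩zone R|: x∈[5,8], y∈[2,4] → 3·2 = 6.
|zone Q∩zone R|: x∈[5,9], y∈[2,6] → 4·4 = 16.
|zone P∩zone Q∩zone R| = 6.
|zone P ∪ zone Q ∪ zone R| = 67 − 31 + 6 = 42.00.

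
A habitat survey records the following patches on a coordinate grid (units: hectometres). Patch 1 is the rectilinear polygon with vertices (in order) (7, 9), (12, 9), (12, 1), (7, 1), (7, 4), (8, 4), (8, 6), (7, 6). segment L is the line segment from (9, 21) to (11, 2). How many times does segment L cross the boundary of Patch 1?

1

The segment meets the boundary at (10.263,9).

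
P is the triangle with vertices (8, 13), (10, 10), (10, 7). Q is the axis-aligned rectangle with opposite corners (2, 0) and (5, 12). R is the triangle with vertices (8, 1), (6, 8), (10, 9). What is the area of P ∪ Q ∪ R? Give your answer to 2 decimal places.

By inclusion–exclusion:
Individual areas: |P| = 3, |Q| = 36, |R| = 15.
|P∩Q| = 0.
|P∩R| = 0.3297.
|Q∩R| = 0.
|P∩Q∩R| = 0.
|P ∪ Q ∪ R| = 54 − 0.3297 + 0 = 53.67.

53.67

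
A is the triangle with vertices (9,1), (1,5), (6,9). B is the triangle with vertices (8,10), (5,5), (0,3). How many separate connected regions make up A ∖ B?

2

A ∖ B splits into 2 disjoint pieces (area 14.4274, area 4.3067).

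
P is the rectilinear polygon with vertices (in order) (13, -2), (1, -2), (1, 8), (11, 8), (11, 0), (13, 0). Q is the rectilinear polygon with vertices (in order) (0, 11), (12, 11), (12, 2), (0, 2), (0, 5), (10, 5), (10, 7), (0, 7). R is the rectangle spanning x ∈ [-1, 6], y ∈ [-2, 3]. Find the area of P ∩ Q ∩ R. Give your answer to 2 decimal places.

The intersection is the polygon with vertices (1,2), (1,3), (6,3), (6,2).
By the shoelace formula its area is 5.00.

5.00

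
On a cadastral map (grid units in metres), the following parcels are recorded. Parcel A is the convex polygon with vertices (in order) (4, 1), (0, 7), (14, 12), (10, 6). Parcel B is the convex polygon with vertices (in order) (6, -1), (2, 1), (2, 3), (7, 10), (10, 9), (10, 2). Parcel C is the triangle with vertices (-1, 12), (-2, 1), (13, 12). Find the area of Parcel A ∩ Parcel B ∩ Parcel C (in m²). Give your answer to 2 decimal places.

6.72

The intersection is the polygon with vertices (6.521,9.329), (7.724,9.759), (9.25,9.25), (3.4,4.96).
By the shoelace formula its area is 6.72.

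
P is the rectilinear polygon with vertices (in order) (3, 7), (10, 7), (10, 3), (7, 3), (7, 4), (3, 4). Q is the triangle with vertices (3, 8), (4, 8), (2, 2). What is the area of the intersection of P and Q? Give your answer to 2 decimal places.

0.67

The intersection is the polygon with vertices (3.667,7), (3,5), (3,7).
By the shoelace formula its area is 0.67.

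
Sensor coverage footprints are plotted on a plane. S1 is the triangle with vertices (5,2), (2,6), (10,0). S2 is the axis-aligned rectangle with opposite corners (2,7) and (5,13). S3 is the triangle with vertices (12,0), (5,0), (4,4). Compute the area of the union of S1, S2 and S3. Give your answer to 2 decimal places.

33.75

By inclusion–exclusion:
Individual areas: |S1| = 7, |S2| = 18, |S3| = 14.
|S1∩S2| = 0.
|S1∩S3| = 5.25.
|S2∩S3| = 0.
|S1∩S2∩S3| = 0.
|S1 ∪ S2 ∪ S3| = 39 − 5.25 + 0 = 33.75.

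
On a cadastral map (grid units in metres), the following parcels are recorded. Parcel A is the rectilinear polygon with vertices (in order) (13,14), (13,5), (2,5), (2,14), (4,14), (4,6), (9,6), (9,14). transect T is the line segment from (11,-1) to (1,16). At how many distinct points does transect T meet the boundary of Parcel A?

4

The segment meets the boundary at (2.176,14), (4,10.9), (6.882,6), (7.471,5).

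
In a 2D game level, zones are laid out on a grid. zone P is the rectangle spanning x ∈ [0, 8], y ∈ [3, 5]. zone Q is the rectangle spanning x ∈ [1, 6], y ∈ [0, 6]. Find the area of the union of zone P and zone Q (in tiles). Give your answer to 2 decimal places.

By inclusion–exclusion:
Individual areas: |zone P| = 16, |zone Q| = 30.
|zone P∩zone Q|: x∈[1,6], y∈[3,5] → 5·2 = 10.
|zone P ∪ zone Q| = 46 − 10 = 36.00.

36.00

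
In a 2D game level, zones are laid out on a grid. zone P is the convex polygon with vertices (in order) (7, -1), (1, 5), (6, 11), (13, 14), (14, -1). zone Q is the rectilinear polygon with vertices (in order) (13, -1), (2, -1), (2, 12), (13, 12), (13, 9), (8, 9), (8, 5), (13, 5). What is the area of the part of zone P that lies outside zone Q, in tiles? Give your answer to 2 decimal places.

|zone P| = 129, |zone P∩zone Q| = 95.7333.
|zone P ∖ zone Q| = |zone P| − |zone P∩zone Q| = 129 − 95.7333 = 33.27.

33.27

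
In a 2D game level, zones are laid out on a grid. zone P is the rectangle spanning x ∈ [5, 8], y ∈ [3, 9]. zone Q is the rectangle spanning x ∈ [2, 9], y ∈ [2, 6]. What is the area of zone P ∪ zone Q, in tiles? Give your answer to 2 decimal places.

By inclusion–exclusion:
Individual areas: |zone P| = 18, |zone Q| = 28.
|zone P∩zone Q|: x∈[5,8], y∈[3,6] → 3·3 = 9.
|zone P ∪ zone Q| = 46 − 9 = 37.00.

37.00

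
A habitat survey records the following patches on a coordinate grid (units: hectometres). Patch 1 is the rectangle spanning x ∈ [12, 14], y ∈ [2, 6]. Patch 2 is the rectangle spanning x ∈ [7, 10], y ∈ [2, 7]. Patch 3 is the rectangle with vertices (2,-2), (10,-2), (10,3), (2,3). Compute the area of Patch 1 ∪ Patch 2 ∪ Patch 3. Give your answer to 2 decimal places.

60.00

By inclusion–exclusion:
Individual areas: |Patch 1| = 8, |Patch 2| = 15, |Patch 3| = 40.
|Patch 1∩Patch 2| = 0 (no overlap).
|Patch 1∩Patch 3| = 0 (no overlap).
|Patch 2∩Patch 3|: x∈[7,10], y∈[2,3] → 3·1 = 3.
|Patch 1∩Patch 2∩Patch 3| = 0.
|Patch 1 ∪ Patch 2 ∪ Patch 3| = 63 − 3 + 0 = 60.00.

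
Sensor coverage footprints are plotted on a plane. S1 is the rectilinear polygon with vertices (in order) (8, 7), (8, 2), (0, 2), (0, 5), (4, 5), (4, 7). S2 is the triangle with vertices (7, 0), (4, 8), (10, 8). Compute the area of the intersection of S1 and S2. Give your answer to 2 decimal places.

13.35

The intersection is the polygon with vertices (8,2.667), (7.75,2), (6.25,2), (4.375,7), (8,7).
By the shoelace formula its area is 13.35.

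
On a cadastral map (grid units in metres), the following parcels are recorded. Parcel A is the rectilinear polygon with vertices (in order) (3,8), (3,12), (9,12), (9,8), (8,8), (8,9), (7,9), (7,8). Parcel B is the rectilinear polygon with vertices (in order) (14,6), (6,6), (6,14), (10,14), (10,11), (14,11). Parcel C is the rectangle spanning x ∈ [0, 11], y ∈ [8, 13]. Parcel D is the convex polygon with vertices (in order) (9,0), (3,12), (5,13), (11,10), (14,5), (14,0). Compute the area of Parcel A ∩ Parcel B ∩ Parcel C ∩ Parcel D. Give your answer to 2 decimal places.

10.00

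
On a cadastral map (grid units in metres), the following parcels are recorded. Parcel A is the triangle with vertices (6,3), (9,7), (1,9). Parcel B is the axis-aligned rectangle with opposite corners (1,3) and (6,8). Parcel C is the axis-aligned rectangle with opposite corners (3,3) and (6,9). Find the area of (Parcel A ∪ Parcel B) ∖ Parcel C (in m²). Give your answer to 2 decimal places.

|Parcel A ∪ Parcel B| = 33.7083.
|(Parcel A ∪ Parcel B) ∩ Parcel C| = 15.5.
|(Parcel A ∪ Parcel B) ∖ Parcel C| = 33.7083 − 15.5 = 18.21.

18.21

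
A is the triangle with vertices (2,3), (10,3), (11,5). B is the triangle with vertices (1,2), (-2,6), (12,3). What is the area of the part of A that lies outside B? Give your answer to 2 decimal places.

2.93

|A| = 8, |A∩B| = 5.0674.
|A ∖ B| = |A| − |A∩B| = 8 − 5.0674 = 2.93.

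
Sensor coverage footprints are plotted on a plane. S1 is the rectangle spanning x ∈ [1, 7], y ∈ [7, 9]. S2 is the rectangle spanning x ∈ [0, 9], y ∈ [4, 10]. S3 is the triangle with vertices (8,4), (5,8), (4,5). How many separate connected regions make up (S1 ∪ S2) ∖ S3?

(S1 ∪ S2) ∖ S3 is a single connected region.

1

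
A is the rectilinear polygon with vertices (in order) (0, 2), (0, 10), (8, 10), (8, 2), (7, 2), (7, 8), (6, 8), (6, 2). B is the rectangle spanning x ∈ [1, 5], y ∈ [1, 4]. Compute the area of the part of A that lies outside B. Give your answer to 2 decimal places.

|A| = 58, |A∩B| = 8.
|A ∖ B| = |A| − |A∩B| = 58 − 8 = 50.00.

50.00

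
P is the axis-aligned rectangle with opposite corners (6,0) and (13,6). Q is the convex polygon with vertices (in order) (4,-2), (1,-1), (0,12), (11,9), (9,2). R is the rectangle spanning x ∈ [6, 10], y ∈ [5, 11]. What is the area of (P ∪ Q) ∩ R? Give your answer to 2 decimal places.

The region (P ∪ Q) ∩ R is the polygon with vertices (10,9.273), (10,5), (6,5), (6,10.364).
By the shoelace formula its area is 19.27.

19.27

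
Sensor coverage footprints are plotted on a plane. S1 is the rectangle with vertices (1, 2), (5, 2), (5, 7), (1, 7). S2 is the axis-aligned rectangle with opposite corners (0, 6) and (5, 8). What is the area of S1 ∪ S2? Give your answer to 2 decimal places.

26.00

By inclusion–exclusion:
Individual areas: |S1| = 20, |S2| = 10.
|S1∩S2|: x∈[1,5], y∈[6,7] → 4·1 = 4.
|S1 ∪ S2| = 30 − 4 = 26.00.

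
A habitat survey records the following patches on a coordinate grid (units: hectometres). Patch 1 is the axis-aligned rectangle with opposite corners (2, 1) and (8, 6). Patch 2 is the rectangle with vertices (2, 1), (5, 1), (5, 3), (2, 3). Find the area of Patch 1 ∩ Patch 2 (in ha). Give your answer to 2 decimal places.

|Patch 1∩Patch 2|: x∈[2,5], y∈[1,3] → 3·2 = 6.

6.00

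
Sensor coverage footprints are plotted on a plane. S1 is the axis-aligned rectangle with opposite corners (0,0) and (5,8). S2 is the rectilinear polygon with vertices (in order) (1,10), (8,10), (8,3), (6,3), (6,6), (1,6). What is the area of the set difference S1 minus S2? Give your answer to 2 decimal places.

32.00

|S1| = 40, |S1∩S2| = 8.
|S1 ∖ S2| = |S1| − |S1∩S2| = 40 − 8 = 32.00.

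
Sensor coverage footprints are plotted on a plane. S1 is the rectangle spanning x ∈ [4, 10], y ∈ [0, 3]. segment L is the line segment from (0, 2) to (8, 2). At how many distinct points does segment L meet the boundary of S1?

1

The segment meets the boundary at (4,2).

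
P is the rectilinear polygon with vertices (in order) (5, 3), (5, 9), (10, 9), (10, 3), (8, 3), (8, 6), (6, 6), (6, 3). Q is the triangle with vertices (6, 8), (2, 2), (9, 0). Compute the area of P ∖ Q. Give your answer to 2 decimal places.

|P| = 24, |P∩Q| = 5.
|P ∖ Q| = |P| − |P∩Q| = 24 − 5 = 19.00.

19.00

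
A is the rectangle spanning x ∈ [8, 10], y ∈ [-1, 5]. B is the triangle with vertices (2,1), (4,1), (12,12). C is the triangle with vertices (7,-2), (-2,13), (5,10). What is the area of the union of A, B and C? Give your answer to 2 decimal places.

58.93

By inclusion–exclusion:
Individual areas: |A| = 12, |B| = 11, |C| = 39.
|A∩B| = 0.
|A∩C| = 0.
|B∩C| = 3.0659.
|A∩B∩C| = 0.
|A ∪ B ∪ C| = 62 − 3.0659 + 0 = 58.93.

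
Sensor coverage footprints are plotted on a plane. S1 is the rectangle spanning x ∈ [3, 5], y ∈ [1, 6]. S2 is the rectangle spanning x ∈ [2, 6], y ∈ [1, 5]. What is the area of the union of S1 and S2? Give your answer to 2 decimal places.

By inclusion–exclusion:
Individual areas: |S1| = 10, |S2| = 16.
|S1∩S2|: x∈[3,5], y∈[1,5] → 2·4 = 8.
|S1 ∪ S2| = 26 − 8 = 18.00.

18.00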